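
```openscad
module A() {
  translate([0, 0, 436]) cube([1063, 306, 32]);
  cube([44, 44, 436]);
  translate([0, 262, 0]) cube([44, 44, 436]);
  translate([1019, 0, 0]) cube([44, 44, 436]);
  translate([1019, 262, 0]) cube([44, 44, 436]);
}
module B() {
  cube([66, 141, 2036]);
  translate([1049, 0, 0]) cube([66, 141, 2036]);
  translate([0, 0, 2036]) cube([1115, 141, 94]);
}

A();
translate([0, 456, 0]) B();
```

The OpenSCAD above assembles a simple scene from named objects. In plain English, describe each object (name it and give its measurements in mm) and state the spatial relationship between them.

A is a long wooden bench with a 1063 mm (x) × 306 mm (y) seat, 32 mm thick, its top surface 468 mm above the floor. Four 44 mm square legs at the seat corners, flush with the edges, run from z = 0 to the seat underside.

B is a door frame. The clear opening is 983 mm wide and 2036 mm high. Two 66 mm wide jambs, 141 mm deep, stand either side of the opening from the floor to the top of the opening. A 94 mm thick head sits across the top of both jambs, spanning the full outside width of the frame.

The door frame is on the floor beside the bench on its +y side.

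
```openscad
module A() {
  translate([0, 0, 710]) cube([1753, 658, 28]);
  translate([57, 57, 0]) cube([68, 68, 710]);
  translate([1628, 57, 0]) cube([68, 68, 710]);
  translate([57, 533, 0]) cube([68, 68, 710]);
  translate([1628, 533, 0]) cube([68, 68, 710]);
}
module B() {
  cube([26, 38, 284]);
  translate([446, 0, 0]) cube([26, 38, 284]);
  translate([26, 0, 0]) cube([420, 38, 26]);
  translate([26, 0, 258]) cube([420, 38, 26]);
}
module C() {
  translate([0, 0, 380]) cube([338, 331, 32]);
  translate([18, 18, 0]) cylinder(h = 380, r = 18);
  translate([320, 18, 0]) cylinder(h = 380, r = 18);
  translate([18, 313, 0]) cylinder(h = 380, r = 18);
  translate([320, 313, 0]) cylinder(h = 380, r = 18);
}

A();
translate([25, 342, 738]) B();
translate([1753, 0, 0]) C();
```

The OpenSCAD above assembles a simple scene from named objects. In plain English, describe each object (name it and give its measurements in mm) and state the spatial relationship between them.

A is a table: top 1753 mm (x) × 658 mm (y), 28 mm thick, upper face at z = 738 mm, on four 68×68 mm square legs, each inset 57 mm from the nearest pair of top edges, running from z = 0 to the bottom of the top.

B is a rectangular picture frame lying in the x–z plane (depth along y). The opening is 420 mm wide (x) by 232 mm tall (z), surrounded by a border 26 mm wide on all four sides. The frame is 38 mm deep and is made of two full-height vertical stiles with two horizontal rails fitted between them.

C is a four-legged stool. The seat is a 338×331×32 mm slab whose top surface is at z = 412 mm; four round legs, each 36 mm in diameter, run from the floor (z = 0) to the underside of the seat, each leg's axis is inset half a diameter from the nearest pair of seat edges (so the leg's bounding box is flush with the corner).

The picture frame is on top of the table. The stool is against the table's +x side, with their −y faces flush.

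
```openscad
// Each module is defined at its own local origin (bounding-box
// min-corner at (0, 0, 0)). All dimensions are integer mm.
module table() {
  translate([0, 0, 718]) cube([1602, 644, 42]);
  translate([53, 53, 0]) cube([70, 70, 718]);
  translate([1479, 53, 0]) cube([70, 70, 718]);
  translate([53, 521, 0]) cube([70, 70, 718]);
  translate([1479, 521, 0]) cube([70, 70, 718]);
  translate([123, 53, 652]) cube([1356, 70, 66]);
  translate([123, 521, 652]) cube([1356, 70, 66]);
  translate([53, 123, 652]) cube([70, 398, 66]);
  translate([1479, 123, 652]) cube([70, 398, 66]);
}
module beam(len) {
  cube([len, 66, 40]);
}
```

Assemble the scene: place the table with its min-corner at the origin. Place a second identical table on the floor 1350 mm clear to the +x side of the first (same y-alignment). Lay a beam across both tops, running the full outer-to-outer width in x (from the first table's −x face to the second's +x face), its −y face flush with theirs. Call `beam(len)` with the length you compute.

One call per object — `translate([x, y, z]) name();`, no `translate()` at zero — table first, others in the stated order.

table();
translate([2952, 0, 0]) table();
translate([0, 0, 760]) beam(4554);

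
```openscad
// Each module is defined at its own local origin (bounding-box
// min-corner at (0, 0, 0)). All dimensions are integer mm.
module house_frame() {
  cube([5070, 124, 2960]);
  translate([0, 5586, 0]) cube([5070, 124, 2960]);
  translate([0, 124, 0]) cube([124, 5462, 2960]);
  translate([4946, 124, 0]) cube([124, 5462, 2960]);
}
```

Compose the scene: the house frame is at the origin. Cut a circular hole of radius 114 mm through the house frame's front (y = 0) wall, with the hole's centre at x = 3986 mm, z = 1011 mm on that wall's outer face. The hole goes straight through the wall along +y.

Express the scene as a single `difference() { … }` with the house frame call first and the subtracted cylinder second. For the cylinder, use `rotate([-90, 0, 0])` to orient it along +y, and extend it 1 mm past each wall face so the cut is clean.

difference() {
  house_frame();
  translate([3986, -1, 1011]) rotate([-90, 0, 0]) cylinder(h = 126, r = 114);
}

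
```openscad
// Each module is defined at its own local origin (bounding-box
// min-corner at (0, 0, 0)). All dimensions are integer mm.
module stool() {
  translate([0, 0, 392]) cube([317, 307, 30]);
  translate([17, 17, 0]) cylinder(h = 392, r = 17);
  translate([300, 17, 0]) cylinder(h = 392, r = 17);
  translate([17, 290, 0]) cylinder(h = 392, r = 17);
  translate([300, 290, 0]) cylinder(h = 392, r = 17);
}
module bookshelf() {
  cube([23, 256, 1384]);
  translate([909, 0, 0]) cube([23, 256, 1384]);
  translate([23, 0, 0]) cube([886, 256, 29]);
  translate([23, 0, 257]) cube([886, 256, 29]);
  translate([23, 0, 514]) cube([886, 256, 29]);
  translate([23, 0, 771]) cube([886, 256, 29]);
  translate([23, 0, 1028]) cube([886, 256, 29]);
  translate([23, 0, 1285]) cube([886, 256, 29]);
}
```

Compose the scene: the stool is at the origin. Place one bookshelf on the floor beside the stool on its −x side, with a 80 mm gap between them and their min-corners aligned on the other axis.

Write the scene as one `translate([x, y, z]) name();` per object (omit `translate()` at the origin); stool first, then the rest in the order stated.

stool();
translate([-1012, 0, 0]) bookshelf();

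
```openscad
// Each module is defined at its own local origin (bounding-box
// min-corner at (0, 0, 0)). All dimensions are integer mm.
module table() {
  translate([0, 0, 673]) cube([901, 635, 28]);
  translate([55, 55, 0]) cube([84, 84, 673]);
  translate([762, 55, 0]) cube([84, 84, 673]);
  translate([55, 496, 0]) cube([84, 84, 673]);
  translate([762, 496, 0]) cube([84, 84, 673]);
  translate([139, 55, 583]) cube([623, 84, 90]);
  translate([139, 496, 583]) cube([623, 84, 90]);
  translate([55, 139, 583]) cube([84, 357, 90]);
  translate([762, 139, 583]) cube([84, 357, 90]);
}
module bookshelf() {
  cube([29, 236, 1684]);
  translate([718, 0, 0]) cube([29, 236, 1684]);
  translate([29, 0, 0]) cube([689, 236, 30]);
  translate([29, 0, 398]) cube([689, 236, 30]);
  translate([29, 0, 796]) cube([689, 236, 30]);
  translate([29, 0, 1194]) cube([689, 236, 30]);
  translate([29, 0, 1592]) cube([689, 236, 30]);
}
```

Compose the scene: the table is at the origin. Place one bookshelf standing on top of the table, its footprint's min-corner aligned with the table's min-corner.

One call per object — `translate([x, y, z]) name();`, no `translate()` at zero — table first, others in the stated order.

table();
translate([0, 0, 701]) bookshelf();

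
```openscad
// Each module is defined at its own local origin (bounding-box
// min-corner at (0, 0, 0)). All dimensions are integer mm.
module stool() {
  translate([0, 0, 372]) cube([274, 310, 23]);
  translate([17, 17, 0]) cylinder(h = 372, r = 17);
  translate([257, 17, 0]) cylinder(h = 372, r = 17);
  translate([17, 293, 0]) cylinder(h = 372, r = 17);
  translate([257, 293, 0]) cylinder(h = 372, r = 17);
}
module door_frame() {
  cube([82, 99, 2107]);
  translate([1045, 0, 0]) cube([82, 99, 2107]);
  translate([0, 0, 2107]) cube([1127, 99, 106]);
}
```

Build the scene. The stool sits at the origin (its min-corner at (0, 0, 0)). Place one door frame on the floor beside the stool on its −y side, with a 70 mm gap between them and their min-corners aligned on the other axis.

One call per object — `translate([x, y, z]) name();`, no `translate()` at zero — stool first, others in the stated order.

stool();
translate([0, -169, 0]) door_frame();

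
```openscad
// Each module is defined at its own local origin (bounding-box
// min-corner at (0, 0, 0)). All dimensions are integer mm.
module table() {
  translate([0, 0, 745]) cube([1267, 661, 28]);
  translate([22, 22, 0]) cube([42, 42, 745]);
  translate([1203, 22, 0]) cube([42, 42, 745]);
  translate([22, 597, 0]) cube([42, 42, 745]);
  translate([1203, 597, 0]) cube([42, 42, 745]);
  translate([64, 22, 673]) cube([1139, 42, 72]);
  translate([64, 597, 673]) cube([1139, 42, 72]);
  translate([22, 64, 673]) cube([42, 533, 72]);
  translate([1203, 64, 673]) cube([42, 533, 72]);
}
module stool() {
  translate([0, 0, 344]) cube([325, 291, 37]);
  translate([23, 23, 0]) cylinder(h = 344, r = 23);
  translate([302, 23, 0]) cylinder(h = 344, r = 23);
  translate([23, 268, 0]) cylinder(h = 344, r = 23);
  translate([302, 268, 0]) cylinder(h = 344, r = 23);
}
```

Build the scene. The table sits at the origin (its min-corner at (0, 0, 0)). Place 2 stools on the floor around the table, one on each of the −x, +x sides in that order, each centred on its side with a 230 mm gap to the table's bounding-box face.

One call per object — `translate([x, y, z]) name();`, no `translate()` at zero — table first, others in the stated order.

table();
translate([-555, 185, 0]) stool();
translate([1497, 185, 0]) stool();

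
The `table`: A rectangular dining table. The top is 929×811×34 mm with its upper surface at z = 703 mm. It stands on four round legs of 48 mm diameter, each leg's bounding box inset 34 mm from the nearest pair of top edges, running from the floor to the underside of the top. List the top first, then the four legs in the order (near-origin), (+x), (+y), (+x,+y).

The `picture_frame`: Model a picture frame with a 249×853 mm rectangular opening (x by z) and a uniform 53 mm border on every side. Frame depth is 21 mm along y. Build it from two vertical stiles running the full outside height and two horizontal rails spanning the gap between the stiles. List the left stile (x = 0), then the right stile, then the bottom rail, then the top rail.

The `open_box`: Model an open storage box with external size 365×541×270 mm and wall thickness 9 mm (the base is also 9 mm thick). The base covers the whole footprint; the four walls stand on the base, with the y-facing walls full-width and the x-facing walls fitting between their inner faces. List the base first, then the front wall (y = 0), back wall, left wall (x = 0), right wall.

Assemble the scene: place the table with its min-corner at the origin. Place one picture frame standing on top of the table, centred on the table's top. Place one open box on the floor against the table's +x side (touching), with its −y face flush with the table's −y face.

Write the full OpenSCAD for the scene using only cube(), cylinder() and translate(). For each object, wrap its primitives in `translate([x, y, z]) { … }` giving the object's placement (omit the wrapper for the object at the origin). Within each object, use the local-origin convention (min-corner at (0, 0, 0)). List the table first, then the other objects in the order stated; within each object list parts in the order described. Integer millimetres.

translate([0, 0, 669]) cube([929, 811, 34]);
translate([58, 58, 0]) cylinder(h = 669, r = 24);
translate([871, 58, 0]) cylinder(h = 669, r = 24);
translate([58, 753, 0]) cylinder(h = 669, r = 24);
translate([871, 753, 0]) cylinder(h = 669, r = 24);
translate([287, 395, 703]) {
  cube([53, 21, 959]);
  translate([302, 0, 0]) cube([53, 21, 959]);
  translate([53, 0, 0]) cube([249, 21, 53]);
  translate([53, 0, 906]) cube([249, 21, 53]);
}
translate([929, 0, 0]) {
  cube([365, 541, 9]);
  translate([0, 0, 9]) cube([365, 9, 261]);
  translate([0, 532, 9]) cube([365, 9, 261]);
  translate([0, 9, 9]) cube([9, 523, 261]);
  translate([356, 9, 9]) cube([9, 523, 261]);
}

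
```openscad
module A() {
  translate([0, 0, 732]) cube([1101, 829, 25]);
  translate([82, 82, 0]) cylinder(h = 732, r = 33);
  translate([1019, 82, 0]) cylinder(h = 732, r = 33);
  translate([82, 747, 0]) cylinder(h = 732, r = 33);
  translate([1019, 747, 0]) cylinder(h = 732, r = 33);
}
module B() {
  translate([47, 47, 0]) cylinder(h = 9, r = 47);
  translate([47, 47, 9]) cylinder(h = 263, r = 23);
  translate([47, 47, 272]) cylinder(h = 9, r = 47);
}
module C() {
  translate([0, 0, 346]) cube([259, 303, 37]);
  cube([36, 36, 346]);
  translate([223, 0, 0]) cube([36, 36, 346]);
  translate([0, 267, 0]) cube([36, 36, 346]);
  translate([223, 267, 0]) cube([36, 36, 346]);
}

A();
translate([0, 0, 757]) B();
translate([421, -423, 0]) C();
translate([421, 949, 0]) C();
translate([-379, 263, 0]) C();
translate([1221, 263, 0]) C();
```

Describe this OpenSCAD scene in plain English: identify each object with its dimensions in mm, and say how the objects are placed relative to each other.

A is a table: top 1101 mm (x) × 829 mm (y), 25 mm thick, upper face at z = 757 mm, on four round legs of 66 mm diameter, each leg's bounding box inset 49 mm from the nearest pair of top edges, running from z = 0 to the bottom of the top.

B is a spool: two coaxial disc flanges of radius 47 mm and thickness 9 mm, joined by a core cylinder of radius 23 mm and height 263 mm. The lower flange rests on z = 0 and the three cylinders share a vertical axis.

C is a simple wooden stool: a rectangular seat 259 mm (x) by 303 mm (y), 37 mm thick, top face at z = 383 mm, on four square legs, each 36×36 mm in cross-section. The legs rest on z = 0, each flush with a corner of the seat.

The spool is on top of the table. Four stools sit around the table at the −y, +y, −x, +x sides.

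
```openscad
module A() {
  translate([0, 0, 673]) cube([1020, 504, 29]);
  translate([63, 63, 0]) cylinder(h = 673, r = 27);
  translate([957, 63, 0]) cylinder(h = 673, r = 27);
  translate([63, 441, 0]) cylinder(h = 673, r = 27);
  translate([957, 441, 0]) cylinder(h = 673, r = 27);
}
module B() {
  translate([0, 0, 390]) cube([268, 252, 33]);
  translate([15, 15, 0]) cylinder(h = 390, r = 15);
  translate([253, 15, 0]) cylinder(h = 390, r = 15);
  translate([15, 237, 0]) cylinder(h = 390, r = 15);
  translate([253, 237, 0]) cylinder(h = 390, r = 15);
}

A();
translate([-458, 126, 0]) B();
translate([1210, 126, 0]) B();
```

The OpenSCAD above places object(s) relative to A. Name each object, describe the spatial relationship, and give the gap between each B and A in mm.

Each stool's nearest face is 190 mm from the table's bounding box.

A is a table. B is a stool. Two stools sit around the table at the −x, +x sides. The gap between each stool and the table is 190 mm.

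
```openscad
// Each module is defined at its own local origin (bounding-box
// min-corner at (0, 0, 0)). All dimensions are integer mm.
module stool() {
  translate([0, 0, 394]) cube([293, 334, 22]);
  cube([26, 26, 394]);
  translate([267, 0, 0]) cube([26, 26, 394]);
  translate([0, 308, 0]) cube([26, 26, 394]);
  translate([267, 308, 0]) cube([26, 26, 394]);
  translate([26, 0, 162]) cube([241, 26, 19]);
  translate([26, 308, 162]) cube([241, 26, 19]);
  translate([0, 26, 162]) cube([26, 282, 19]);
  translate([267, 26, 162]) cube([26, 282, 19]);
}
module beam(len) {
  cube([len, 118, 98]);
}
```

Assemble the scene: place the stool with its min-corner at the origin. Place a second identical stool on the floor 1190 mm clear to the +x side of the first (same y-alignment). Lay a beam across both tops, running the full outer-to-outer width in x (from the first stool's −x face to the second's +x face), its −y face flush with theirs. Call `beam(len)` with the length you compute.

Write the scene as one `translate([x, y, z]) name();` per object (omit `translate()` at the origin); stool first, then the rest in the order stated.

stool();
translate([1483, 0, 0]) stool();
translate([0, 0, 416]) beam(1776);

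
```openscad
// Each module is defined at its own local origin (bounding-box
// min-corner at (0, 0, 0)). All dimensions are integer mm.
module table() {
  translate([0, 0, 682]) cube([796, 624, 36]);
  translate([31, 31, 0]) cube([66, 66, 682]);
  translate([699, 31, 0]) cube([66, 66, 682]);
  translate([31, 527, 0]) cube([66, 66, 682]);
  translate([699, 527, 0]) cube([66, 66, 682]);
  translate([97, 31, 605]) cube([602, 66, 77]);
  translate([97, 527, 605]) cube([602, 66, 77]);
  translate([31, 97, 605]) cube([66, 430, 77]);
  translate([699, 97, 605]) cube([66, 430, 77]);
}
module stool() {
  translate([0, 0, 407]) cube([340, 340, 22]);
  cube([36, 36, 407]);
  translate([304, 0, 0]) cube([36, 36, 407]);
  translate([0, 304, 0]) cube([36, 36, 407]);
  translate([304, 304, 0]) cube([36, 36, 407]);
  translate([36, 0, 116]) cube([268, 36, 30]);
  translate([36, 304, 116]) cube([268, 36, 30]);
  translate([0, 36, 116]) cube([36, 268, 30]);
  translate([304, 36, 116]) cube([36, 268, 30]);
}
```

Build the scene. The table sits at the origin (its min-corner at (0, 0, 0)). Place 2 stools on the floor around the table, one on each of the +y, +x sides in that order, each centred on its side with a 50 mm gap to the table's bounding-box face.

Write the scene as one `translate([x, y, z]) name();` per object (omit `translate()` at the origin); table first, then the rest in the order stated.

table();
translate([228, 674, 0]) stool();
translate([846, 142, 0]) stool();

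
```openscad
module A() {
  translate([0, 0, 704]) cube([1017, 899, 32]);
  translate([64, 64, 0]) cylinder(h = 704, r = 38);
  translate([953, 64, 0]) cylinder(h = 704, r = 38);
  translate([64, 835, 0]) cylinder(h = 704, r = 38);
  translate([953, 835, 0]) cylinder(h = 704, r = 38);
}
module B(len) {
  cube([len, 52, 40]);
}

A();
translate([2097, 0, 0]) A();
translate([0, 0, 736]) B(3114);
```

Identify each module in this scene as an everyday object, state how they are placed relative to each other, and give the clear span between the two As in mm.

Second table starts at x = 2097; first ends at x = 1017; clear span = 2097 − 1017 = 1080 mm.

A is a table. B is a beam. A beam spans the tops of two tables. The clear span between the two tables is 1080 mm.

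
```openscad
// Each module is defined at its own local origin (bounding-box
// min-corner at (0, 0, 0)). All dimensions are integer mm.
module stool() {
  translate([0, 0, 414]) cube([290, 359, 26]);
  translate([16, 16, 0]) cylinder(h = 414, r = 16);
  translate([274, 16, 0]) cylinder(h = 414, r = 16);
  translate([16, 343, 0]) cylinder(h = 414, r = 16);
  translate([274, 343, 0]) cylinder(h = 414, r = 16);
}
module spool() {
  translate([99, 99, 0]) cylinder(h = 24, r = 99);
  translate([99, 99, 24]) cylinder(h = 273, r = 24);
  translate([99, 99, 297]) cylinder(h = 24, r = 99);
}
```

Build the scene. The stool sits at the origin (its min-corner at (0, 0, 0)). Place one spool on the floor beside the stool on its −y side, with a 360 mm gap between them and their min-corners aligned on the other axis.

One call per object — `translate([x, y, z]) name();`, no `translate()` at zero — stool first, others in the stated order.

stool();
translate([0, -558, 0]) spool();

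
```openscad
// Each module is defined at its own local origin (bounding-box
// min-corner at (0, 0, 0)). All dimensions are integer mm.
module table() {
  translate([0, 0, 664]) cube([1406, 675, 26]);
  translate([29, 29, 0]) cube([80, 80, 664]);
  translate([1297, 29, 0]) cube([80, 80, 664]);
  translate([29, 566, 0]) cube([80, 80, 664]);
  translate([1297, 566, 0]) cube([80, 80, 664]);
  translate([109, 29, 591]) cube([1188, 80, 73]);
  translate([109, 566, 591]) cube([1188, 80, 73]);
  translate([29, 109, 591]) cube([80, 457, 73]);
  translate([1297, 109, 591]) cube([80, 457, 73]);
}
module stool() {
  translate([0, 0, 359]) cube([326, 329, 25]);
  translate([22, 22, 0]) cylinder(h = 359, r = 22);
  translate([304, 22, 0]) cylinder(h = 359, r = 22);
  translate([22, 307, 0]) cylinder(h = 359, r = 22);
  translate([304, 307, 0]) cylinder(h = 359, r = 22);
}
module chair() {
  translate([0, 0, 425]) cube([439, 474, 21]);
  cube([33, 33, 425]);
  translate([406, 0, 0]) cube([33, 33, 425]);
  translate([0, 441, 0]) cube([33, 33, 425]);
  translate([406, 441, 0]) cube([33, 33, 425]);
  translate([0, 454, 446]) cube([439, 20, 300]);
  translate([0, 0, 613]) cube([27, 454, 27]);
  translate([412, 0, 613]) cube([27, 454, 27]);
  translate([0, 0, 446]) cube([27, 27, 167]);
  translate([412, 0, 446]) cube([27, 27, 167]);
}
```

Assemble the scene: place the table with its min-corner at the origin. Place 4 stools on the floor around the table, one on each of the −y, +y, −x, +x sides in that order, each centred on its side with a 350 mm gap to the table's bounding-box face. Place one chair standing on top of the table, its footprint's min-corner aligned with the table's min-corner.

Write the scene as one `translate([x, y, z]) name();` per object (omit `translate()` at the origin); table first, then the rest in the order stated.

table();
translate([540, -679, 0]) stool();
translate([540, 1025, 0]) stool();
translate([-676, 173, 0]) stool();
translate([1756, 173, 0]) stool();
translate([0, 0, 690]) chair();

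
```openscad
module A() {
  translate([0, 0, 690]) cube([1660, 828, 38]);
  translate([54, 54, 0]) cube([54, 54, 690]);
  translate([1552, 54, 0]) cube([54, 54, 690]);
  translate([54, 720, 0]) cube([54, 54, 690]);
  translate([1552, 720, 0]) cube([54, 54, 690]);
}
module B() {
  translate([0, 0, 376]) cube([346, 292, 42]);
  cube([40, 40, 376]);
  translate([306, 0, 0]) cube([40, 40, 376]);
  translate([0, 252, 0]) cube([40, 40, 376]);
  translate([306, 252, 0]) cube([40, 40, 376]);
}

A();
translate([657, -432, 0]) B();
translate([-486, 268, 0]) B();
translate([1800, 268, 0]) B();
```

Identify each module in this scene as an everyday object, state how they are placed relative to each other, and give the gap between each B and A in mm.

A is a table. B is a stool. Three stools sit around the table at the −y, −x, +x sides. The gap between each stool and the table is 140 mm.

Each stool's nearest face is 140 mm from the table's bounding box.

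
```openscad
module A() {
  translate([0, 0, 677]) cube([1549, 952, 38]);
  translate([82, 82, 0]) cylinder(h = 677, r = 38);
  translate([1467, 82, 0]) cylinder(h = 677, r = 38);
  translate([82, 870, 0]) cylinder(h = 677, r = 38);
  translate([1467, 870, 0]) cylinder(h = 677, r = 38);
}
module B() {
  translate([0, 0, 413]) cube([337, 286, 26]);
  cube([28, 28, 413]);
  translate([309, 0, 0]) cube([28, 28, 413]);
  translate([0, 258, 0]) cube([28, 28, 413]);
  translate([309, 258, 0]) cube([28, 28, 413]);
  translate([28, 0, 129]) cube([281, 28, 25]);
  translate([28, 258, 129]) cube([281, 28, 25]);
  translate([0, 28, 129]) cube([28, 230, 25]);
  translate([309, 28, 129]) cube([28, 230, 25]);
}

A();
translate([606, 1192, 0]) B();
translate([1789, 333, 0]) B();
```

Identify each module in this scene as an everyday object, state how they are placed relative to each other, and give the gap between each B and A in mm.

A is a table. B is a stool. Two stools sit around the table at the +y, +x sides. The gap between each stool and the table is 240 mm.

Each stool's nearest face is 240 mm from the table's bounding box.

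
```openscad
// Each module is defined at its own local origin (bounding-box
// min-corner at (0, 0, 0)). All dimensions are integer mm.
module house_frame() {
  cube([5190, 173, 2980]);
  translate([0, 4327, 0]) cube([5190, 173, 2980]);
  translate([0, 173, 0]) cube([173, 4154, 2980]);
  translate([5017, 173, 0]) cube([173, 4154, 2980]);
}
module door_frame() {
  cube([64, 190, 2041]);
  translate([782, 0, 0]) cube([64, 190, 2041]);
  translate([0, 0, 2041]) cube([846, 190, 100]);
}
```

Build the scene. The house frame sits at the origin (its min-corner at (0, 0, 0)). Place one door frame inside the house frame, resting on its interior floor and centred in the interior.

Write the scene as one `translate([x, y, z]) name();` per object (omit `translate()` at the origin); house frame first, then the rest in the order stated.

house_frame();
translate([2172, 2155, 0]) door_frame();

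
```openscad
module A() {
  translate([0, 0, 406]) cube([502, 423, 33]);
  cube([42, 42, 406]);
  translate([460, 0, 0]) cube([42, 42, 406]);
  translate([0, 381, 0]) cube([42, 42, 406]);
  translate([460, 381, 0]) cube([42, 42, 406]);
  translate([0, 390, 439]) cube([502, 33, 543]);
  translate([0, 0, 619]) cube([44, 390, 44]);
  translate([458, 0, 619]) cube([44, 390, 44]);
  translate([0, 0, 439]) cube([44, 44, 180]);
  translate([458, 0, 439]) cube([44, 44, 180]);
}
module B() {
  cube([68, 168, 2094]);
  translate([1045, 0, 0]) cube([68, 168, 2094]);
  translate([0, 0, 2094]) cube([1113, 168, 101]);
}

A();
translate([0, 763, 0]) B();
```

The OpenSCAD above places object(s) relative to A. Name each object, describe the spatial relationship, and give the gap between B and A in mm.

A is a chair. B is a door frame. The door frame is on the floor beside the chair on its +y side. The gap between the door frame and the chair is 340 mm.

The door frame's nearest face is 340 mm from the chair's +y face.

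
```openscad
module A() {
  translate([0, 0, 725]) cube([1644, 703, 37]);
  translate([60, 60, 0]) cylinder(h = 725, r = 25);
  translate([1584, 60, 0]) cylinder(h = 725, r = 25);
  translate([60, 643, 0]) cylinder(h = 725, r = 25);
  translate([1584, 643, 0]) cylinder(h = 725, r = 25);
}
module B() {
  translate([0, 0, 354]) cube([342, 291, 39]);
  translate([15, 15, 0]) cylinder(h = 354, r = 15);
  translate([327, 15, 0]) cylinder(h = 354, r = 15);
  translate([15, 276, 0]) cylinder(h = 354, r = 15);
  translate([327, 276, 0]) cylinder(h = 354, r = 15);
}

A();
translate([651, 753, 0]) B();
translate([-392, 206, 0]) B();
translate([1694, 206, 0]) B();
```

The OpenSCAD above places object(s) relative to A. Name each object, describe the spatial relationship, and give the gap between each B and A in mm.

Each stool's nearest face is 50 mm from the table's bounding box.

A is a table. B is a stool. Three stools sit around the table at the +y, −x, +x sides. The gap between each stool and the table is 50 mm.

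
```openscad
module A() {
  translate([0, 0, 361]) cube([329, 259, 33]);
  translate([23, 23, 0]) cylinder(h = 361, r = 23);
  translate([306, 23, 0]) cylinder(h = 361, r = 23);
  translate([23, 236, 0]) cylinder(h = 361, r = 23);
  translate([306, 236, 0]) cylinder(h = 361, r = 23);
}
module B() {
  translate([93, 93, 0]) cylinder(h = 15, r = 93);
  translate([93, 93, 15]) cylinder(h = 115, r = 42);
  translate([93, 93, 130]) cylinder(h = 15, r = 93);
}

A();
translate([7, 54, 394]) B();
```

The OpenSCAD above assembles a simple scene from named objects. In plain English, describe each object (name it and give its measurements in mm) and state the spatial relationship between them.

A is a four-legged stool. The seat is 329×259 mm, 33 mm thick, top at z = 394 mm. It stands on four round legs, each 46 mm in diameter, from z = 0 to the seat underside, each leg's axis is inset half a diameter from the nearest pair of seat edges (so the leg's bounding box is flush with the corner).

B is a spool: two coaxial disc flanges of radius 93 mm and thickness 15 mm, joined by a core cylinder of radius 42 mm and height 115 mm. The lower flange rests on z = 0 and the three cylinders share a vertical axis.

The spool is on top of the stool.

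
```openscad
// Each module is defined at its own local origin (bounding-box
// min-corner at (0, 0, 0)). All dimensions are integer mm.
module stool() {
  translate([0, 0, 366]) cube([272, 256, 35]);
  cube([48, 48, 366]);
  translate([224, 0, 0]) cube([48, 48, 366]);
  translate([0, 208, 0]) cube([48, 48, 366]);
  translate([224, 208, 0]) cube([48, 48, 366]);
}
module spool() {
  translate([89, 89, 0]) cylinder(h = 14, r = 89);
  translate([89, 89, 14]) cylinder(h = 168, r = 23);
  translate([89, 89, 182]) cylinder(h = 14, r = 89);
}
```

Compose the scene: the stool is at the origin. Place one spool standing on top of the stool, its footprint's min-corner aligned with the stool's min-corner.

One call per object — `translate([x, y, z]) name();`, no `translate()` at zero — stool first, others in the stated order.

stool();
translate([0, 0, 401]) spool();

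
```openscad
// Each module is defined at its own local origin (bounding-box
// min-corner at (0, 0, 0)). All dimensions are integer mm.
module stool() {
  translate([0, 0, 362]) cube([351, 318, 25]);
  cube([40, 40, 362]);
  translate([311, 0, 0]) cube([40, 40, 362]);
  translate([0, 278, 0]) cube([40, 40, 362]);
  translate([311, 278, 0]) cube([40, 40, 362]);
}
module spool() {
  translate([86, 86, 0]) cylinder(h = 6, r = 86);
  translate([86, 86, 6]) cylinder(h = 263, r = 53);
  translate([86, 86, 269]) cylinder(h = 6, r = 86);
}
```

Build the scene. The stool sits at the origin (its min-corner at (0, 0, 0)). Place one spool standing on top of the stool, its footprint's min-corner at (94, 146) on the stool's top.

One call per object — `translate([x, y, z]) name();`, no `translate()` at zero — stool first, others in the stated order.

stool();
translate([94, 146, 387]) spool();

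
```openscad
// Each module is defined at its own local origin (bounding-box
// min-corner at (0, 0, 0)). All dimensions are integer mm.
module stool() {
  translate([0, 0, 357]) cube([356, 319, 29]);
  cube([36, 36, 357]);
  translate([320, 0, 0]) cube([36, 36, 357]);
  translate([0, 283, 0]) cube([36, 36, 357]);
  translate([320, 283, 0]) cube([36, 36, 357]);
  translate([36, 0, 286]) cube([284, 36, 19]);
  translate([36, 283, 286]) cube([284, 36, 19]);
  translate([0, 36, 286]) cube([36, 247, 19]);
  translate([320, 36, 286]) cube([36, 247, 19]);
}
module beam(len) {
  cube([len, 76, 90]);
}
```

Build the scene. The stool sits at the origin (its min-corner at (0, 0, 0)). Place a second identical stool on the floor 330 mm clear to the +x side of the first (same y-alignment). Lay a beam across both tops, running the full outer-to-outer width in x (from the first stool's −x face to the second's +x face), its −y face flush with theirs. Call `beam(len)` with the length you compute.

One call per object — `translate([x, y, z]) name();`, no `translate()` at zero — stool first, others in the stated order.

stool();
translate([686, 0, 0]) stool();
translate([0, 0, 386]) beam(1042);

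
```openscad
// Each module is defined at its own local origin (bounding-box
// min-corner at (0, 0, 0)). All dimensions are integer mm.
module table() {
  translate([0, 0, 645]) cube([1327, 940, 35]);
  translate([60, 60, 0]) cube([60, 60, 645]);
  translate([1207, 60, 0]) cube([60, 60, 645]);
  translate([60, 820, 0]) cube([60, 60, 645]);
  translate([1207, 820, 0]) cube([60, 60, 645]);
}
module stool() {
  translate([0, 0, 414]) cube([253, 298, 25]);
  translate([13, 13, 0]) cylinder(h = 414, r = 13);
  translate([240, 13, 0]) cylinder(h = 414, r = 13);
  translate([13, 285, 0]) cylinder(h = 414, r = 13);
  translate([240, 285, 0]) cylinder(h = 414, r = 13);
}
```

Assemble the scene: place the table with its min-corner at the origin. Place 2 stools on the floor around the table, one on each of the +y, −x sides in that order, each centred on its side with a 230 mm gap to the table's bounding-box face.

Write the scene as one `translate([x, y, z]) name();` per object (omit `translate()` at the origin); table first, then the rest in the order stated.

table();
translate([537, 1170, 0]) stool();
translate([-483, 321, 0]) stool();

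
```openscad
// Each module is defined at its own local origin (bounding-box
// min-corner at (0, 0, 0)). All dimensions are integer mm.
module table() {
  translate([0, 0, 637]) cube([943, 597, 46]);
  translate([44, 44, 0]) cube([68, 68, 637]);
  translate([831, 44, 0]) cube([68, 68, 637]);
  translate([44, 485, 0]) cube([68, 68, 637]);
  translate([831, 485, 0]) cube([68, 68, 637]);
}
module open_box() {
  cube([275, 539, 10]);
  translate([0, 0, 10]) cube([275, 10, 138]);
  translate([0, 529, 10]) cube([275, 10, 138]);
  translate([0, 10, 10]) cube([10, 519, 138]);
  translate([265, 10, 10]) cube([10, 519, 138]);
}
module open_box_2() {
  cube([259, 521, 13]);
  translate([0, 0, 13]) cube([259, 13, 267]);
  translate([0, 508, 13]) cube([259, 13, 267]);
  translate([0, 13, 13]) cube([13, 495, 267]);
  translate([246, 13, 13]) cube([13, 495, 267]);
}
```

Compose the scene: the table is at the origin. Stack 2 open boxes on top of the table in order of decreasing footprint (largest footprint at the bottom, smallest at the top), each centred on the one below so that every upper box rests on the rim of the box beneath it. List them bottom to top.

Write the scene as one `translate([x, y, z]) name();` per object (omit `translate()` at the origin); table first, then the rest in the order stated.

table();
translate([334, 29, 683]) open_box();
translate([342, 38, 831]) open_box_2();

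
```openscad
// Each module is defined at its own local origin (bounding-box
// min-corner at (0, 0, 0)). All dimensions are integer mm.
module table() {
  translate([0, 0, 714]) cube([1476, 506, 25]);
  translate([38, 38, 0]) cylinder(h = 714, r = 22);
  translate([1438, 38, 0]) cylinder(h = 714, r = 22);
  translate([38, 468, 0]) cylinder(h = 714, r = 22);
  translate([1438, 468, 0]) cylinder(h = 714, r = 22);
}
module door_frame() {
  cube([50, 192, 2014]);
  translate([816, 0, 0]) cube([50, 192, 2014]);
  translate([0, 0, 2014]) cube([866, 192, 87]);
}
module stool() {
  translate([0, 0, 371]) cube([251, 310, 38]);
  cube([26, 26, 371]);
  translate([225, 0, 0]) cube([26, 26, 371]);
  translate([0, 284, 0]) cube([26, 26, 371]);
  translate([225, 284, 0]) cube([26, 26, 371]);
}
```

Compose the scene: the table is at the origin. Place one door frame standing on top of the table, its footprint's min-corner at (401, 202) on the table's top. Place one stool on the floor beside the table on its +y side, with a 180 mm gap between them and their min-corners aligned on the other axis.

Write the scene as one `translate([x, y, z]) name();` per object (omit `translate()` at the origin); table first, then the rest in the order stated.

table();
translate([401, 202, 739]) door_frame();
translate([0, 686, 0]) stool();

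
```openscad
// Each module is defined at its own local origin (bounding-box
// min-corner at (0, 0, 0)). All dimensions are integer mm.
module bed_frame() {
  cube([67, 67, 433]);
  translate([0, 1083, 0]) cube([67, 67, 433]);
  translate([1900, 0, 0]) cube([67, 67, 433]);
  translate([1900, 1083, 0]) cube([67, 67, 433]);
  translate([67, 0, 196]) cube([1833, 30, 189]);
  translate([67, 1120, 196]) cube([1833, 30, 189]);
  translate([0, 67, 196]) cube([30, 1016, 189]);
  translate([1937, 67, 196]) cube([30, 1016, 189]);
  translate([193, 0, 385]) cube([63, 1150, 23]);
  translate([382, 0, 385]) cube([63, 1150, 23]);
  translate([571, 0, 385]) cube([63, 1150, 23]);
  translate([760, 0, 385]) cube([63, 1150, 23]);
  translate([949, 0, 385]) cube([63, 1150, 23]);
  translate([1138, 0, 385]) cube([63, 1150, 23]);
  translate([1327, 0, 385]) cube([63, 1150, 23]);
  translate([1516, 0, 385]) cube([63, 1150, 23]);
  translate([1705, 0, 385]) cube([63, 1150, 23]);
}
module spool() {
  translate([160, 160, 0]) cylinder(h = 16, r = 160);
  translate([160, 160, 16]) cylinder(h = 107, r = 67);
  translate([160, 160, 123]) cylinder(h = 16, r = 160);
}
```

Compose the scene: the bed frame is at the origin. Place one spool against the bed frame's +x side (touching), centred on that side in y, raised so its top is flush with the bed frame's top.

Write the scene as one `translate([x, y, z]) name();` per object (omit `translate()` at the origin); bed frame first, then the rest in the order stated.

bed_frame();
translate([1967, 415, 294]) spool();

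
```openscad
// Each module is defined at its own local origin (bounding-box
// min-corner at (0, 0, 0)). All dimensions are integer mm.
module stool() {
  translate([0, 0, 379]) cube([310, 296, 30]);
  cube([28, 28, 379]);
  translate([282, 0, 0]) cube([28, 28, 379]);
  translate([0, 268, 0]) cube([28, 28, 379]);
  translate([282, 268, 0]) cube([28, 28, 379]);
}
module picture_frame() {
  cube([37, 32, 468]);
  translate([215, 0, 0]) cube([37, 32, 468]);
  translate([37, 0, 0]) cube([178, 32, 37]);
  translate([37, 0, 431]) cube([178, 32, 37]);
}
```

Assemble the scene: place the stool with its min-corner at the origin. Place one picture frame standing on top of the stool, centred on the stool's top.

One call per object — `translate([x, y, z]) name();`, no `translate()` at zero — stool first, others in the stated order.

stool();
translate([29, 132, 409]) picture_frame();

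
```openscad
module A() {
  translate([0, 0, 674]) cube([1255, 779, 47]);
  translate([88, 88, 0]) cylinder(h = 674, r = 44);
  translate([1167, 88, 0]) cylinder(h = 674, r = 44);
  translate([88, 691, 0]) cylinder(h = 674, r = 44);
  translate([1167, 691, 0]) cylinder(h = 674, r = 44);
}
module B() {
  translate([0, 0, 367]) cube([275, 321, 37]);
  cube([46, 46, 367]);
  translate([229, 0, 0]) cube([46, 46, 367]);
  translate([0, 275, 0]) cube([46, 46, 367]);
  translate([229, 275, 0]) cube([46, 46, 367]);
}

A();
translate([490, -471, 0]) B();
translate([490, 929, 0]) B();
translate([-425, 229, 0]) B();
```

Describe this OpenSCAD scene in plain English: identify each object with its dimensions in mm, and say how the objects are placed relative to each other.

A is a table: top 1255 mm (x) × 779 mm (y), 47 mm thick, upper face at z = 721 mm, on four round legs of 88 mm diameter, each leg's bounding box inset 44 mm from the nearest pair of top edges, running from z = 0 to the bottom of the top.

B is a simple wooden stool: a rectangular seat 275 mm (x) by 321 mm (y), 37 mm thick, top face at z = 404 mm, on four square legs, each 46×46 mm in cross-section. The legs rest on z = 0, each flush with a corner of the seat.

Three stools sit around the table at the −y, +y, −x sides.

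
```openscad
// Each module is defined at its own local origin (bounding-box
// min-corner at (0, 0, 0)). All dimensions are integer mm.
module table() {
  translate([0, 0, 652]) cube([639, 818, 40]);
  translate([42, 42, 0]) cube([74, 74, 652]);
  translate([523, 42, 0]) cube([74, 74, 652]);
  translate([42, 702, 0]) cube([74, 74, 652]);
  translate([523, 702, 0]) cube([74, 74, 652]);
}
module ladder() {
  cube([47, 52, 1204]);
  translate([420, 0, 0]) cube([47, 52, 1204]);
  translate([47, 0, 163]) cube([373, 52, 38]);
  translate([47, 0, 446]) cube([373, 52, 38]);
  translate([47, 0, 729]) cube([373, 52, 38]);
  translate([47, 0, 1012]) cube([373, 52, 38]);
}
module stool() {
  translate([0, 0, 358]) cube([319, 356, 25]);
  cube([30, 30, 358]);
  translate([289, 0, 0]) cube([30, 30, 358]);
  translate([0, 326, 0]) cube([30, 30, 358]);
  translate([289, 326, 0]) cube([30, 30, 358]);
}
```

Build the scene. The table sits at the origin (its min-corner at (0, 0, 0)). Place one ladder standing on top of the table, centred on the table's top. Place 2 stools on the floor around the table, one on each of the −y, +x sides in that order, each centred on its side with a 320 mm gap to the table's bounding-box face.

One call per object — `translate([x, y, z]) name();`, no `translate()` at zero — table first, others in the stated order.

table();
translate([86, 383, 692]) ladder();
translate([160, -676, 0]) stool();
translate([959, 231, 0]) stool();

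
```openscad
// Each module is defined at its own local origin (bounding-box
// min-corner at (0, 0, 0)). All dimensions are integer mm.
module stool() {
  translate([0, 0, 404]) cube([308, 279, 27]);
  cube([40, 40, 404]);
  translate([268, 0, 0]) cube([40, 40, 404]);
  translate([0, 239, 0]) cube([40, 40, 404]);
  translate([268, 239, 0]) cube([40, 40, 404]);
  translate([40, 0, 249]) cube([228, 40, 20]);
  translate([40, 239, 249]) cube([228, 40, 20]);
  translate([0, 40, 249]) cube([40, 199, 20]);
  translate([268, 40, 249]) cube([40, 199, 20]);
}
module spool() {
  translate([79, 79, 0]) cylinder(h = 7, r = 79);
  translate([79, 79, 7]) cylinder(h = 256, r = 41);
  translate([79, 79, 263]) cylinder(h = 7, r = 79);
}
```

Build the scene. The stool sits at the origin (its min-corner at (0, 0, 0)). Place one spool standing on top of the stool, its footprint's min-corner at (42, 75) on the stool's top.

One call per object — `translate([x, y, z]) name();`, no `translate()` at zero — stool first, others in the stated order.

stool();
translate([42, 75, 431]) spool();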